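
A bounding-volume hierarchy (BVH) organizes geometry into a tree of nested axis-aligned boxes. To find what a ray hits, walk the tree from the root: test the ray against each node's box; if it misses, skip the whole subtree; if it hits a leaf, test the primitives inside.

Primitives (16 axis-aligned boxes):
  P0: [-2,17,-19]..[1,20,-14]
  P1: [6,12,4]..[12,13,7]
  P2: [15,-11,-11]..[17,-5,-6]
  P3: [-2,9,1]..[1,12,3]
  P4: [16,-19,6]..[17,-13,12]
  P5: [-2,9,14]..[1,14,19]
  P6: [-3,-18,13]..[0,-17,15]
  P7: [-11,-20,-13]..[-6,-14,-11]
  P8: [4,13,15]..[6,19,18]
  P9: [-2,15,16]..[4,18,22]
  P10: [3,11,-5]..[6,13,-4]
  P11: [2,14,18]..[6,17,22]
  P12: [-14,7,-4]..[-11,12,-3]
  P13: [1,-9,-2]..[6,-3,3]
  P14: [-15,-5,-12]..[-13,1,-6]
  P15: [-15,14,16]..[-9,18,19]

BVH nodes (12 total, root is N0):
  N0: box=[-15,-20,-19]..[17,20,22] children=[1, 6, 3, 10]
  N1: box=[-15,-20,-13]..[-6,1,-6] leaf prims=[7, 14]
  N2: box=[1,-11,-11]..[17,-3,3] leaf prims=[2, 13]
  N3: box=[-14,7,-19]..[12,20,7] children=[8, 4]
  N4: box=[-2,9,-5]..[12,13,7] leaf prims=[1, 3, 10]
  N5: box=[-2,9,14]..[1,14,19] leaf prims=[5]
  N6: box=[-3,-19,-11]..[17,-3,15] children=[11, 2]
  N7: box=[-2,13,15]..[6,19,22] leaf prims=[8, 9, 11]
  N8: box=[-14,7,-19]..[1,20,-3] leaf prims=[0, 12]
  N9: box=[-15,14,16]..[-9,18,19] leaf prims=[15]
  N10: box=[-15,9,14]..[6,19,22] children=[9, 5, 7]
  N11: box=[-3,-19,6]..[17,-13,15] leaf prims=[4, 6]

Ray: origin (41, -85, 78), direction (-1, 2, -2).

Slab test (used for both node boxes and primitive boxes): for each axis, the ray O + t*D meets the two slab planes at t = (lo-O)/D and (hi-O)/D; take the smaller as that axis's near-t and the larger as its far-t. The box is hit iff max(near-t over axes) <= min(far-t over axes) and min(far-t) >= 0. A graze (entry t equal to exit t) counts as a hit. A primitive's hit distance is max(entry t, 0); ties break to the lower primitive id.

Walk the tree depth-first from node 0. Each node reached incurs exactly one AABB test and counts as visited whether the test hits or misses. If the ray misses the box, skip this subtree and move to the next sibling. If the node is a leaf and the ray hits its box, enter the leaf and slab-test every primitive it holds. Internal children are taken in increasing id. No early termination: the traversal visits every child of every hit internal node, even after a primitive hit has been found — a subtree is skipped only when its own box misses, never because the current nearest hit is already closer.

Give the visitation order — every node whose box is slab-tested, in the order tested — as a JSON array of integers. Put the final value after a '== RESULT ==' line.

Traverse from the root:
N0 x:[24,56] y:[65/2,105/2] z:[28,97/2] -> hit [65/2,97/2], descend [1, 3, 6, 10]
  N1 x:[47,56] y:[65/2,43] z:[42,91/2] -> miss, prune
  N3 x:[29,55] y:[46,105/2] z:[71/2,97/2] -> hit [46,97/2], descend [4, 8]
    N4 x:[29,43] y:[47,49] z:[71/2,83/2] -> miss, prune
    N8 x:[40,55] y:[46,105/2] z:[81/2,97/2] -> hit [46,97/2] leaf, test {P0(miss), P12(miss)}
  N6 x:[24,44] y:[33,41] z:[63/2,89/2] -> hit [33,41], descend [2, 11]
    N2 x:[24,40] y:[37,41] z:[75/2,89/2] -> hit [75/2,40] leaf, test {P2(miss), P13@t=38}
    N11 x:[24,44] y:[33,36] z:[63/2,36] -> hit [33,36] leaf, test {P4(miss), P6(miss)}
  N10 x:[35,56] y:[47,52] z:[28,32] -> miss, prune

Visited [0, 1, 3, 4, 8, 6, 2, 11, 10]. Tests: 9 box, 3 leaf. Nearest: P13.

== RESULT ==
[0, 1, 3, 4, 8, 6, 2, 11, 10]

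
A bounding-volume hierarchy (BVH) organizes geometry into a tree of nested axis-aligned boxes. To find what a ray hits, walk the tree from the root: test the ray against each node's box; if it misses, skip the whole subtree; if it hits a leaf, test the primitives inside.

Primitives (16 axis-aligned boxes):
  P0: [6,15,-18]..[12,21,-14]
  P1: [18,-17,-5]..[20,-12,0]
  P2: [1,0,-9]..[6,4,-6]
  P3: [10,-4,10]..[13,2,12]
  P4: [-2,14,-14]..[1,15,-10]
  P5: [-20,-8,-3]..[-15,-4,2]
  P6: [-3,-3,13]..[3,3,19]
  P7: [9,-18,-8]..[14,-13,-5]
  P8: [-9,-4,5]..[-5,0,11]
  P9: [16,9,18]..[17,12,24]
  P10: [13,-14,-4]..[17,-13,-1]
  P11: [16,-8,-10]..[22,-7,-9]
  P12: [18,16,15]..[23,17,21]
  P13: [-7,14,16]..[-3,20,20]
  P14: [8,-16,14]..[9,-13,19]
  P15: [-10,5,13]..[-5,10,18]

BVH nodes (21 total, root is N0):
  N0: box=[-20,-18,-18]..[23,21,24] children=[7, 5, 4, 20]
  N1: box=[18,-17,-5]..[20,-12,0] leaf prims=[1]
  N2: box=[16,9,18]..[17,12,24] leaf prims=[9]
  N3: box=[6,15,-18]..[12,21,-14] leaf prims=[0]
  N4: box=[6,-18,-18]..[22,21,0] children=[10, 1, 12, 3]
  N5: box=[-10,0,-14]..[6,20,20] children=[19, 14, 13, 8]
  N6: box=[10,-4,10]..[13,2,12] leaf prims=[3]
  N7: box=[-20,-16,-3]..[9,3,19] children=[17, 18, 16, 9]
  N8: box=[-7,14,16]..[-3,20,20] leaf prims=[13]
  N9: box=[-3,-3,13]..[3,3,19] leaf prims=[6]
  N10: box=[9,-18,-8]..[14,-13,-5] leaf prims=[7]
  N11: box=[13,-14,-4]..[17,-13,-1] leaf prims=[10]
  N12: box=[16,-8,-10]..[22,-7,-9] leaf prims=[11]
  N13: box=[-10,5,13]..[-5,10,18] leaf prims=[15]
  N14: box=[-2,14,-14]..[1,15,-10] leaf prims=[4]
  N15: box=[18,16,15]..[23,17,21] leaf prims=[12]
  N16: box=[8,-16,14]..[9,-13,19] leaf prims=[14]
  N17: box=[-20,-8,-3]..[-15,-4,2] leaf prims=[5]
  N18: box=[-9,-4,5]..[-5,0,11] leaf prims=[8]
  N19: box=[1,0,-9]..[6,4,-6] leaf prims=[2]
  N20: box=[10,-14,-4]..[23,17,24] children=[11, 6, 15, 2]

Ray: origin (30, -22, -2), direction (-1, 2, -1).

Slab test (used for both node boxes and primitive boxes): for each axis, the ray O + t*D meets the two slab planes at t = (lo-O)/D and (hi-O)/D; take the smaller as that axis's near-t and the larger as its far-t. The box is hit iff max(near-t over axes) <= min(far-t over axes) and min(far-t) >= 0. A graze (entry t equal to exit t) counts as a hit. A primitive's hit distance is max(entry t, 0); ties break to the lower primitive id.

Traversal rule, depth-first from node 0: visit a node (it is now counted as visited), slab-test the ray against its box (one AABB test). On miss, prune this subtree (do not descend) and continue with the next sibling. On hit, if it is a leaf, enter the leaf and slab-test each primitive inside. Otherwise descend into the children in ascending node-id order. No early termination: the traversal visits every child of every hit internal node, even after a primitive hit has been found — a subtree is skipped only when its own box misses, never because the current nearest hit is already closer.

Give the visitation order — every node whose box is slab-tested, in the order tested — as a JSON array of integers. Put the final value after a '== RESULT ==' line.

Traverse from the root:
N0 x:[7,50] y:[2,43/2] z:[-26,16] -> hit [7,16], descend [4, 5, 7, 20]
  N4 x:[8,24] y:[2,43/2] z:[-2,16] -> hit [8,16], descend [1, 3, 10, 12]
    N1 x:[10,12] y:[5/2,5] z:[-2,3] -> miss, prune
    N3 x:[18,24] y:[37/2,43/2] z:[12,16] -> miss, prune
    N10 x:[16,21] y:[2,9/2] z:[3,6] -> miss, prune
    N12 x:[8,14] y:[7,15/2] z:[7,8] -> miss, prune
  N5 x:[24,40] y:[11,21] z:[-22,12] -> miss, prune
  N7 x:[21,50] y:[3,25/2] z:[-21,1] -> miss, prune
  N20 x:[7,20] y:[4,39/2] z:[-26,2] -> miss, prune

Summary -> nodes [0, 4, 1, 3, 10, 12, 5, 7, 20]; box-tests=9; leaf-entries=0; first=miss

== RESULT ==
[0, 4, 1, 3, 10, 12, 5, 7, 20]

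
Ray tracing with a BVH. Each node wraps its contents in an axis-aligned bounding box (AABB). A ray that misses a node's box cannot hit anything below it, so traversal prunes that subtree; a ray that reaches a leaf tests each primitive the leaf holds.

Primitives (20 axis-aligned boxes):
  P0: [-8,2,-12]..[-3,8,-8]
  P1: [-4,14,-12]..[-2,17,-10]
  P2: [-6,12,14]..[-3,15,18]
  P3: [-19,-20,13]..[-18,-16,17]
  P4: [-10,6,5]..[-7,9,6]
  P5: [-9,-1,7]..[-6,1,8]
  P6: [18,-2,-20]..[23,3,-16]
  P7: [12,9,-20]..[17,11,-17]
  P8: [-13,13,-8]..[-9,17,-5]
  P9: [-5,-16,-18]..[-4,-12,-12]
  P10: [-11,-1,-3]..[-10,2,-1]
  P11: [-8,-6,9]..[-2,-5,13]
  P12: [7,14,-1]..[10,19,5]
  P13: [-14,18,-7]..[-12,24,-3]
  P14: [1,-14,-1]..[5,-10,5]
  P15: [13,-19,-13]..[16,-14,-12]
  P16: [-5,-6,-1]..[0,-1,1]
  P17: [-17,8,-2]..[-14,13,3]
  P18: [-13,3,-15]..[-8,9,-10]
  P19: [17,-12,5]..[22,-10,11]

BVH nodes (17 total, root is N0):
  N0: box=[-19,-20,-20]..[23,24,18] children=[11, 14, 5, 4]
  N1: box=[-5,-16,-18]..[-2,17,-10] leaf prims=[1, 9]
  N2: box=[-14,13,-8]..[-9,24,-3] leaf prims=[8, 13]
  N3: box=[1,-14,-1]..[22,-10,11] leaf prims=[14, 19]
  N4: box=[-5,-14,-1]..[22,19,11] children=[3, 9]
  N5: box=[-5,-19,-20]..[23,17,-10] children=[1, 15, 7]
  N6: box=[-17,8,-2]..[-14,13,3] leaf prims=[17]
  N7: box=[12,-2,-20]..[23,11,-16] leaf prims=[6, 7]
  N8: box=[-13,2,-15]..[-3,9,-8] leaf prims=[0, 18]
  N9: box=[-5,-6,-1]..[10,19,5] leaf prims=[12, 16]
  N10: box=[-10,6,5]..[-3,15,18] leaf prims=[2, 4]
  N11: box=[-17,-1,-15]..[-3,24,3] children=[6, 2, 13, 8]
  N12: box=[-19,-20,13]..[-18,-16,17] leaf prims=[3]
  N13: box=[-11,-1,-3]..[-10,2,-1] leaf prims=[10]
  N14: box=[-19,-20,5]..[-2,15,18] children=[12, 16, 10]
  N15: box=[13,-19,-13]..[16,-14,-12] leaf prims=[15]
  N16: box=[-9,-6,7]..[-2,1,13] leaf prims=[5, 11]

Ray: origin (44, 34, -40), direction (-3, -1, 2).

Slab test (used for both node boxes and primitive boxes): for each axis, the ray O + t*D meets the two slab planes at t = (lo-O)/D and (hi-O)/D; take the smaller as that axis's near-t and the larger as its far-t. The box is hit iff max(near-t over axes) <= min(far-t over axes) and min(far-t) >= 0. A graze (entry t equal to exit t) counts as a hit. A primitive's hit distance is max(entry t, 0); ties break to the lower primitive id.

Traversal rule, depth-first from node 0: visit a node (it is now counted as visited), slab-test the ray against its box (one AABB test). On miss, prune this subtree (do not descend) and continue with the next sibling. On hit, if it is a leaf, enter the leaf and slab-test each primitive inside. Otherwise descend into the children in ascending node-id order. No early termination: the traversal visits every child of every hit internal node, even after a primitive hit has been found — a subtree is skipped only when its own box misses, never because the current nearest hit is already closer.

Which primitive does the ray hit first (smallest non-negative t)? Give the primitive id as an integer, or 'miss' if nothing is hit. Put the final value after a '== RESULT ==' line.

Traverse from the root:
N0 x:[7,21] y:[10,54] z:[10,29] -> hit [10,21], descend [4, 5, 11, 14]
  N4 x:[22/3,49/3] y:[15,48] z:[39/2,51/2] -> miss, prune
  N5 x:[7,49/3] y:[17,53] z:[10,15] -> miss, prune
  N11 x:[47/3,61/3] y:[10,35] z:[25/2,43/2] -> hit [47/3,61/3], descend [2, 6, 8, 13]
    N2 x:[53/3,58/3] y:[10,21] z:[16,37/2] -> hit [53/3,37/2] leaf, test {P8(miss), P13(miss)}
    N6 x:[58/3,61/3] y:[21,26] z:[19,43/2] -> miss, prune
    N8 x:[47/3,19] y:[25,32] z:[25/2,16] -> miss, prune
    N13 x:[18,55/3] y:[32,35] z:[37/2,39/2] -> miss, prune
  N14 x:[46/3,21] y:[19,54] z:[45/2,29] -> miss, prune

order=[0, 4, 5, 11, 2, 6, 8, 13, 14]  |boxes|=9  |leaves|=1  hit=miss

== RESULT ==
miss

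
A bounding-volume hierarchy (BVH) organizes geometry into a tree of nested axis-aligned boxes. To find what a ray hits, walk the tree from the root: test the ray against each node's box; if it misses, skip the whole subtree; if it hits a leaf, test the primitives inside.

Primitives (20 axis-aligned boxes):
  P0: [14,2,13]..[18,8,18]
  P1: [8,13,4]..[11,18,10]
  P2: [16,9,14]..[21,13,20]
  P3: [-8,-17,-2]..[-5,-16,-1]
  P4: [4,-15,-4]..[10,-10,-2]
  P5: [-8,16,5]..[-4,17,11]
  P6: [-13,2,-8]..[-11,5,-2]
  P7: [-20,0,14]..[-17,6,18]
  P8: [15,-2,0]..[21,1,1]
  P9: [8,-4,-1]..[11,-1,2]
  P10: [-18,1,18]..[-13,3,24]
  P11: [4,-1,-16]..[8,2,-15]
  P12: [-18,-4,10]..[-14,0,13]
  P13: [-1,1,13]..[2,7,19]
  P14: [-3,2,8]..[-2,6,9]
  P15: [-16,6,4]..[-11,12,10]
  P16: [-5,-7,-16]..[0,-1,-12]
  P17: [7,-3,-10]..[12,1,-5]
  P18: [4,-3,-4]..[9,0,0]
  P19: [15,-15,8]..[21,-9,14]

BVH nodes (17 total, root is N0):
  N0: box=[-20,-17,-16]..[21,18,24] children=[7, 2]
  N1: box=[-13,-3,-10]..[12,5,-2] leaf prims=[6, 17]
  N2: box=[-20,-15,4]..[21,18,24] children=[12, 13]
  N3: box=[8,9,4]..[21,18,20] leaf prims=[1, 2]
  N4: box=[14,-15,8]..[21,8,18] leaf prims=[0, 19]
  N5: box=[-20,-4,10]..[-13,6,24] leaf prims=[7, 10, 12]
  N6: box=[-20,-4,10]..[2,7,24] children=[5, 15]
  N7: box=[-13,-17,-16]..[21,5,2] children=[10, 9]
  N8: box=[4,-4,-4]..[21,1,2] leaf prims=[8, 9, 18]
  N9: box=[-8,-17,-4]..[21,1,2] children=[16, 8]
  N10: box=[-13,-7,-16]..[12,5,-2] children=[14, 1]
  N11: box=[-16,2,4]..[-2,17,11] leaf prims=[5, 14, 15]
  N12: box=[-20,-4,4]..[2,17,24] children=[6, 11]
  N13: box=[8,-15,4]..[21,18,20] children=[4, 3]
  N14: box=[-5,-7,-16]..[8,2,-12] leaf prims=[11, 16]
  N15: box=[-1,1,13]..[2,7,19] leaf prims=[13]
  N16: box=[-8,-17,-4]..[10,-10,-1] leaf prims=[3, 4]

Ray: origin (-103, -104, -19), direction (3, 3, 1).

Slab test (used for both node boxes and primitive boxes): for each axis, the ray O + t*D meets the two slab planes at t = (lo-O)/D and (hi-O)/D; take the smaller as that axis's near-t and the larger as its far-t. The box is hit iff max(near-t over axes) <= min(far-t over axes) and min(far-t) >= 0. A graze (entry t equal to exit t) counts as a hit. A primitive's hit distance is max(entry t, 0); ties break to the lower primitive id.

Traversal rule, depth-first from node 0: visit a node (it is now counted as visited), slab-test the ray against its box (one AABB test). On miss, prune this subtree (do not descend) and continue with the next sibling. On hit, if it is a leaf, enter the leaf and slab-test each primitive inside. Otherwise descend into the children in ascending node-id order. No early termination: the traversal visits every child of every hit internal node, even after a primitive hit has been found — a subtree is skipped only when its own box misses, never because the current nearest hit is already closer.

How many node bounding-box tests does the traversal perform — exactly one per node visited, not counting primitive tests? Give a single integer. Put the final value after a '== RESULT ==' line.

Walk:
N0 x:[83/3,124/3] y:[29,122/3] z:[3,43] -> hit [29,122/3], descend [2, 7]
  N2 x:[83/3,124/3] y:[89/3,122/3] z:[23,43] -> hit [89/3,122/3], descend [12, 13]
    N12 x:[83/3,35] y:[100/3,121/3] z:[23,43] -> hit [100/3,35], descend [6, 11]
      N6 x:[83/3,35] y:[100/3,37] z:[29,43] -> hit [100/3,35], descend [5, 15]
        N5 x:[83/3,30] y:[100/3,110/3] z:[29,43] -> miss, prune
        N15 x:[34,35] y:[35,37] z:[32,38] -> hit [35,35] leaf, test {P13@t=35}
      N11 x:[29,101/3] y:[106/3,121/3] z:[23,30] -> miss, prune
    N13 x:[37,124/3] y:[89/3,122/3] z:[23,39] -> hit [37,39], descend [3, 4]
      N3 x:[37,124/3] y:[113/3,122/3] z:[23,39] -> hit [113/3,39] leaf, test {P1(miss), P2(miss)}
      N4 x:[39,124/3] y:[89/3,112/3] z:[27,37] -> miss, prune
  N7 x:[30,124/3] y:[29,109/3] z:[3,21] -> miss, prune

order=[0, 2, 12, 6, 5, 15, 11, 13, 3, 4, 7]  |boxes|=11  |leaves|=2  hit=P13

== RESULT ==
11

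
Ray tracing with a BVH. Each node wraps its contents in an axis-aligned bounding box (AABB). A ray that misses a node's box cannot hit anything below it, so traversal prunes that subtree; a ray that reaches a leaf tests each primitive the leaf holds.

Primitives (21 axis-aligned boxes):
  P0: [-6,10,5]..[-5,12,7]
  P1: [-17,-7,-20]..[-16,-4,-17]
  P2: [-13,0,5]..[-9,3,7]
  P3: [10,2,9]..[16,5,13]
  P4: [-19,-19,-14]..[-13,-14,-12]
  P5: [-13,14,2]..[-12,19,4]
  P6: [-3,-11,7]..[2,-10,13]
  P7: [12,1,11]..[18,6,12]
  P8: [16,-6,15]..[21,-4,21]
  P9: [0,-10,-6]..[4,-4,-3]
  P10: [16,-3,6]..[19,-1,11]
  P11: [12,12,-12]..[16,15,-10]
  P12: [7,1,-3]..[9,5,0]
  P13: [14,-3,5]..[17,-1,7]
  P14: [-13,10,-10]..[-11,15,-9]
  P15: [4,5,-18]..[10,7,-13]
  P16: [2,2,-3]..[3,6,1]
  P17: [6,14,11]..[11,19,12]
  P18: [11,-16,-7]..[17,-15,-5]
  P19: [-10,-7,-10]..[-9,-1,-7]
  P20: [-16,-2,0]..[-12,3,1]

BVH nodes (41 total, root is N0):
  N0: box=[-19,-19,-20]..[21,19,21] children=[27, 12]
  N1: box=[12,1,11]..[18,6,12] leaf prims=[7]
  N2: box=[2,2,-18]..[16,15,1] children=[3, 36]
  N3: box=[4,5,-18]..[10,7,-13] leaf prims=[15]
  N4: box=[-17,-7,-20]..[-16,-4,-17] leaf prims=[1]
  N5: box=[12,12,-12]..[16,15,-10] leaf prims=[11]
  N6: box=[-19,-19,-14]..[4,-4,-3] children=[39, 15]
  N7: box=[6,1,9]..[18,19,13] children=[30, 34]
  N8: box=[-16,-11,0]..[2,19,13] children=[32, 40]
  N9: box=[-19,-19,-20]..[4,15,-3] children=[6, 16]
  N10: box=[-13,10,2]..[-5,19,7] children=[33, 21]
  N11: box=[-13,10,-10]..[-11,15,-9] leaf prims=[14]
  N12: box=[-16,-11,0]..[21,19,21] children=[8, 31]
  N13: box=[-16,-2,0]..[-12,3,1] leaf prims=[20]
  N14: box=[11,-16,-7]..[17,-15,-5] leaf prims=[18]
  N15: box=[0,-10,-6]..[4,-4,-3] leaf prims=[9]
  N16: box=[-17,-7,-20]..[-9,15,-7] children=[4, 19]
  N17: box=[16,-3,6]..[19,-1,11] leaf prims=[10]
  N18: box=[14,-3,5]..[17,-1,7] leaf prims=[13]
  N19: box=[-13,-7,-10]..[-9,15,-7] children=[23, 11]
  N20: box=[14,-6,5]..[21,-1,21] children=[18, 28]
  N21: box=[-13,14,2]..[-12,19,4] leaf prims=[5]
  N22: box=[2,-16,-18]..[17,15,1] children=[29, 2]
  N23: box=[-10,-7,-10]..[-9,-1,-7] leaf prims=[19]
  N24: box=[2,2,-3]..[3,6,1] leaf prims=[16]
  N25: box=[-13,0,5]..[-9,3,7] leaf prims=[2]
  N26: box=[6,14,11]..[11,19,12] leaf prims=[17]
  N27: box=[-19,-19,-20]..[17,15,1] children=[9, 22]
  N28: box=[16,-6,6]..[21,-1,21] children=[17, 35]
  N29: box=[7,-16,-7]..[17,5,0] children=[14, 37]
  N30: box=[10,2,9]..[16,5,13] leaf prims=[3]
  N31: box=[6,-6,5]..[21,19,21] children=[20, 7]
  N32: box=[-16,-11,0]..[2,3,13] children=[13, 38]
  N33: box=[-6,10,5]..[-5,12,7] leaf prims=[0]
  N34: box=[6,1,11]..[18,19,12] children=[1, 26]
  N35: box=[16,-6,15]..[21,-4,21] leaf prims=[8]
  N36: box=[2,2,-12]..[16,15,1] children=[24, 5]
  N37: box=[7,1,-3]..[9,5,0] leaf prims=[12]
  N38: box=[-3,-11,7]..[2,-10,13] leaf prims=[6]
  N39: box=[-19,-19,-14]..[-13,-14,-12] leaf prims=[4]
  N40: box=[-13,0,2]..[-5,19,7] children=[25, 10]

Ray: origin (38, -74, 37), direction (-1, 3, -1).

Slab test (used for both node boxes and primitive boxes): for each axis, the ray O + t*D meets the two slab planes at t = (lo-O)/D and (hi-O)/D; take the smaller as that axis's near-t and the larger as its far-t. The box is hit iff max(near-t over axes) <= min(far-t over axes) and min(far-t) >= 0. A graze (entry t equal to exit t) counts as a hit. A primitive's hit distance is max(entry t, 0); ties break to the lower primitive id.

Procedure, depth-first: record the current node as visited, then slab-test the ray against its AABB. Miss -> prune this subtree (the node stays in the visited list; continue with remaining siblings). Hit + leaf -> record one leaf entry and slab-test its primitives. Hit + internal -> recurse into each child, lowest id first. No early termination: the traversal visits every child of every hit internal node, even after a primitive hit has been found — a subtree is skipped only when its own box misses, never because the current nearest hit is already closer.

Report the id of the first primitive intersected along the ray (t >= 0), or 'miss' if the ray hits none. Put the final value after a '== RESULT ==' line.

Walk:
N0 x:[17,57] y:[55/3,31] z:[16,57] -> hit [55/3,31], descend [12, 27]
  N12 x:[17,54] y:[21,31] z:[16,37] -> hit [21,31], descend [8, 31]
    N8 x:[36,54] y:[21,31] z:[24,37] -> miss, prune
    N31 x:[17,32] y:[68/3,31] z:[16,32] -> hit [68/3,31], descend [7, 20]
      N7 x:[20,32] y:[25,31] z:[24,28] -> hit [25,28], descend [30, 34]
        N30 x:[22,28] y:[76/3,79/3] z:[24,28] -> hit [76/3,79/3] leaf, test {P3@t=76/3}
        N34 x:[20,32] y:[25,31] z:[25,26] -> hit [25,26], descend [1, 26]
          N1 x:[20,26] y:[25,80/3] z:[25,26] -> hit [25,26] leaf, test {P7@t=25}
          N26 x:[27,32] y:[88/3,31] z:[25,26] -> miss, prune
      N20 x:[17,24] y:[68/3,73/3] z:[16,32] -> hit [68/3,24], descend [18, 28]
        N18 x:[21,24] y:[71/3,73/3] z:[30,32] -> miss, prune
        N28 x:[17,22] y:[68/3,73/3] z:[16,31] -> miss, prune
  N27 x:[21,57] y:[55/3,89/3] z:[36,57] -> miss, prune

Visited [0, 12, 8, 31, 7, 30, 34, 1, 26, 20, 18, 28, 27]. Tests: 13 box, 2 leaf. Nearest: P7.

== RESULT ==
7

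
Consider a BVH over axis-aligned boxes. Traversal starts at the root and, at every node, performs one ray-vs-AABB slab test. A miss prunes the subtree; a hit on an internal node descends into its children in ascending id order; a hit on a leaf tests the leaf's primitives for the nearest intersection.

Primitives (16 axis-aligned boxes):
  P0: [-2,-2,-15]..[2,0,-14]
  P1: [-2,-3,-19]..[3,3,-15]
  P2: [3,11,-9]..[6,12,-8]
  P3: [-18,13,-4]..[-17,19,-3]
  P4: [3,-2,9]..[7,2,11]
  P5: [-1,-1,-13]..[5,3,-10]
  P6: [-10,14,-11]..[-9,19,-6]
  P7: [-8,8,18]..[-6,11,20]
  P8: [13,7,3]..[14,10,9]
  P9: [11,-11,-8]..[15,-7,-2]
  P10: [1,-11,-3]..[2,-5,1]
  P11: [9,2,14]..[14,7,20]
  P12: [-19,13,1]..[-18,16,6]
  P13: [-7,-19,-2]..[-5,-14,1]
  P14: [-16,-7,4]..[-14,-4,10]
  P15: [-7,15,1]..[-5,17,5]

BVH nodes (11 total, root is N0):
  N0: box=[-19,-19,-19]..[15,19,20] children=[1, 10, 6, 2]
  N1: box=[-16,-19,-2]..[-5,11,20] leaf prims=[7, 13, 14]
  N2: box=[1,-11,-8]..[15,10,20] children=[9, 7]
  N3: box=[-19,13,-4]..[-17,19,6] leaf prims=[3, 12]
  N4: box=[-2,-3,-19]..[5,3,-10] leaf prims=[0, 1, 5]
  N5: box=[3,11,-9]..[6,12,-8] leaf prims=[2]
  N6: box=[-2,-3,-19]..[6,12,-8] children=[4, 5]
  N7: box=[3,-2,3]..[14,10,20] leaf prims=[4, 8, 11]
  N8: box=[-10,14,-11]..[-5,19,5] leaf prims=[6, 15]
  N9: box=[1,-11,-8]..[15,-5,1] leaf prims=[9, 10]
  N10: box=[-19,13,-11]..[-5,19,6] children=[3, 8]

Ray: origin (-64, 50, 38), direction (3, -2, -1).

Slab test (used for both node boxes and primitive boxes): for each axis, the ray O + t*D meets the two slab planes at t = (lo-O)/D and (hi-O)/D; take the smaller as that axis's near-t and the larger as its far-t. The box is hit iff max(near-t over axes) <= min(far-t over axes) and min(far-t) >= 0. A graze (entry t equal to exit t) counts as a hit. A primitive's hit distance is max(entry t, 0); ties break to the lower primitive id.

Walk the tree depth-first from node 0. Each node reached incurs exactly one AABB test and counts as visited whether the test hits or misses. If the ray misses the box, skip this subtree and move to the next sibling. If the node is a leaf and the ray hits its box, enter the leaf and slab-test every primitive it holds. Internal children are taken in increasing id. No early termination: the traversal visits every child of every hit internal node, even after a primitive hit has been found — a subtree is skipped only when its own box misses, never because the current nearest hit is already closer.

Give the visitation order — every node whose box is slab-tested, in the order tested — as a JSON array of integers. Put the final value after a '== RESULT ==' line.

Trace the traversal:
N0 x:[15,79/3] y:[31/2,69/2] z:[18,57] -> hit [18,79/3], descend [1, 2, 6, 10]
  N1 x:[16,59/3] y:[39/2,69/2] z:[18,40] -> hit [39/2,59/3] leaf, test {P7(miss), P13(miss), P14(miss)}
  N2 x:[65/3,79/3] y:[20,61/2] z:[18,46] -> hit [65/3,79/3], descend [7, 9]
    N7 x:[67/3,26] y:[20,26] z:[18,35] -> hit [67/3,26] leaf, test {P4(miss), P8(miss), P11(miss)}
    N9 x:[65/3,79/3] y:[55/2,61/2] z:[37,46] -> miss, prune
  N6 x:[62/3,70/3] y:[19,53/2] z:[46,57] -> miss, prune
  N10 x:[15,59/3] y:[31/2,37/2] z:[32,49] -> miss, prune

Visited [0, 1, 2, 7, 9, 6, 10]. Tests: 7 box, 2 leaf. Nearest: miss.

== RESULT ==
[0, 1, 2, 7, 9, 6, 10]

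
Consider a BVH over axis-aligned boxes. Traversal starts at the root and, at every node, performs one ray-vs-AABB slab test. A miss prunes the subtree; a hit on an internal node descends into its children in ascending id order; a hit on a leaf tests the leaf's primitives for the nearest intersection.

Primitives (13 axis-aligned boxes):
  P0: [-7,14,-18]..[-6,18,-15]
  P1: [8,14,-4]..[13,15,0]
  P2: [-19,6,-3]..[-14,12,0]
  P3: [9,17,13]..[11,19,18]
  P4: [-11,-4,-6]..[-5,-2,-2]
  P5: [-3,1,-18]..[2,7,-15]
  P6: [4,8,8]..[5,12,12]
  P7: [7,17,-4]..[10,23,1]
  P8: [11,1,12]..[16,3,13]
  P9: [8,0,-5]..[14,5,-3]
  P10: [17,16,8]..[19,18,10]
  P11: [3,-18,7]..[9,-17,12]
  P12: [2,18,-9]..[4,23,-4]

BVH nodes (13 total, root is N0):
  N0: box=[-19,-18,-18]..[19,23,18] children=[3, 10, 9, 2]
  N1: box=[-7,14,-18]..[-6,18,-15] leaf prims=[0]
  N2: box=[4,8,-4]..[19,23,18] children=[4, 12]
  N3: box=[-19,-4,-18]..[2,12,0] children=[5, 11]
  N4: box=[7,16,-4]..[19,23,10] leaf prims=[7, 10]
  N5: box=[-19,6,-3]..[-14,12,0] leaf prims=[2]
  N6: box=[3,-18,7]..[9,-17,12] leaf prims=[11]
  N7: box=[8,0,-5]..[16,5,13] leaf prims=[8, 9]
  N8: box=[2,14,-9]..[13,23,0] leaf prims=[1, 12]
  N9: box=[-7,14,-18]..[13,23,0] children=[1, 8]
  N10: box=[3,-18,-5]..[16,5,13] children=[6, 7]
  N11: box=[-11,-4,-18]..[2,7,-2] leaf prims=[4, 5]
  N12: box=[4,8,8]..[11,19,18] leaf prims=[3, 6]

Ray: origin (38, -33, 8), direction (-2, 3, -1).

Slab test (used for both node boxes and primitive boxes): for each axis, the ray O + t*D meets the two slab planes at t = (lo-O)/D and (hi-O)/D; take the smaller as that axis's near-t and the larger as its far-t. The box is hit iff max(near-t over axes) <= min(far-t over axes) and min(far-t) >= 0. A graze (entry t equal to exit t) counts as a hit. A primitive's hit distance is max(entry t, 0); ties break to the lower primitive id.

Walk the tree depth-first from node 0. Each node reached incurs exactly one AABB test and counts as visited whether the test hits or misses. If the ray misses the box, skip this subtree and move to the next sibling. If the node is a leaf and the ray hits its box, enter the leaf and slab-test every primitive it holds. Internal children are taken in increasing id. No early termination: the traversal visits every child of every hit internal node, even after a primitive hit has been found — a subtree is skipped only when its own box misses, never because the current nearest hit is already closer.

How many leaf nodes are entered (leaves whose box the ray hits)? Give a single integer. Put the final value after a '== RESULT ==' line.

Trace the traversal:
N0 x:[19/2,57/2] y:[5,56/3] z:[-10,26] -> hit [19/2,56/3], descend [2, 3, 9, 10]
  N2 x:[19/2,17] y:[41/3,56/3] z:[-10,12] -> miss, prune
  N3 x:[18,57/2] y:[29/3,15] z:[8,26] -> miss, prune
  N9 x:[25/2,45/2] y:[47/3,56/3] z:[8,26] -> hit [47/3,56/3], descend [1, 8]
    N1 x:[22,45/2] y:[47/3,17] z:[23,26] -> miss, prune
    N8 x:[25/2,18] y:[47/3,56/3] z:[8,17] -> hit [47/3,17] leaf, test {P1(miss), P12@t=17}
  N10 x:[11,35/2] y:[5,38/3] z:[-5,13] -> hit [11,38/3], descend [6, 7]
    N6 x:[29/2,35/2] y:[5,16/3] z:[-4,1] -> miss, prune
    N7 x:[11,15] y:[11,38/3] z:[-5,13] -> hit [11,38/3] leaf, test {P8(miss), P9@t=12}

order=[0, 2, 3, 9, 1, 8, 10, 6, 7]  |boxes|=9  |leaves|=2  hit=P9

== RESULT ==
2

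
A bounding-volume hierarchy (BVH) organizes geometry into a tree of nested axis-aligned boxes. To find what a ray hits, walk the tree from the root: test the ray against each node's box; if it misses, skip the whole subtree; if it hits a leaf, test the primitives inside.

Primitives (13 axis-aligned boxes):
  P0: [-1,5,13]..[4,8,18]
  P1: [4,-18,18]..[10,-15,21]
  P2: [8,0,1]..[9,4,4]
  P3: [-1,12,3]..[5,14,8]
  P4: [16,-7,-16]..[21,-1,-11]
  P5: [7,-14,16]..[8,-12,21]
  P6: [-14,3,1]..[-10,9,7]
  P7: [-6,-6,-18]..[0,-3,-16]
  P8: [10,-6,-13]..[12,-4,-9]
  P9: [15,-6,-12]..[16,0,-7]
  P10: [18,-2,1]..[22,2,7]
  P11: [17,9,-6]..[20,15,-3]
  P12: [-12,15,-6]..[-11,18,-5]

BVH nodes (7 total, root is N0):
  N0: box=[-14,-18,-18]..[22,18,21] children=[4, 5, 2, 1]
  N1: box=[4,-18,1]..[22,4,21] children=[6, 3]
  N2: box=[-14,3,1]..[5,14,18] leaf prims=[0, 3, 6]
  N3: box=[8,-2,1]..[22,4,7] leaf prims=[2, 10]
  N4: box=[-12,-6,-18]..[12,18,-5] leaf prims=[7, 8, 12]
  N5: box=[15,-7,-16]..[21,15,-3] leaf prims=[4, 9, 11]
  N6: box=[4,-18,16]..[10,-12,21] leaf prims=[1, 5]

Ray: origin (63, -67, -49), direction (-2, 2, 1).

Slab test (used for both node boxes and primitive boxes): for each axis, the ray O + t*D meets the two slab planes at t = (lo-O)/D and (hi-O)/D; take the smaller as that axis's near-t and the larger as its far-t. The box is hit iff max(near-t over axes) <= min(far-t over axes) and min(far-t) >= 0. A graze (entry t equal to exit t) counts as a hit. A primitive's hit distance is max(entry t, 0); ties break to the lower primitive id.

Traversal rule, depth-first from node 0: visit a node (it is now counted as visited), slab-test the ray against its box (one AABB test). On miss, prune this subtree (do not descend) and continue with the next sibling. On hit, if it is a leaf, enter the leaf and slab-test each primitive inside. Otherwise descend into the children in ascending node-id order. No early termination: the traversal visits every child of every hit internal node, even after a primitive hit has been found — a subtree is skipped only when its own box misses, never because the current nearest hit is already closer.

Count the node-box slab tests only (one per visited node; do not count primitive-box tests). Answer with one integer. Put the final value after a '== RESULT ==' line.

Trace the traversal:
N0 x:[41/2,77/2] y:[49/2,85/2] z:[31,70] -> hit [31,77/2], descend [1, 2, 4, 5]
  N1 x:[41/2,59/2] y:[49/2,71/2] z:[50,70] -> miss, prune
  N2 x:[29,77/2] y:[35,81/2] z:[50,67] -> miss, prune
  N4 x:[51/2,75/2] y:[61/2,85/2] z:[31,44] -> hit [31,75/2] leaf, test {P7@t=63/2, P8(miss), P12(miss)}
  N5 x:[21,24] y:[30,41] z:[33,46] -> miss, prune

order=[0, 1, 2, 4, 5]  |boxes|=5  |leaves|=1  hit=P7

== RESULT ==
5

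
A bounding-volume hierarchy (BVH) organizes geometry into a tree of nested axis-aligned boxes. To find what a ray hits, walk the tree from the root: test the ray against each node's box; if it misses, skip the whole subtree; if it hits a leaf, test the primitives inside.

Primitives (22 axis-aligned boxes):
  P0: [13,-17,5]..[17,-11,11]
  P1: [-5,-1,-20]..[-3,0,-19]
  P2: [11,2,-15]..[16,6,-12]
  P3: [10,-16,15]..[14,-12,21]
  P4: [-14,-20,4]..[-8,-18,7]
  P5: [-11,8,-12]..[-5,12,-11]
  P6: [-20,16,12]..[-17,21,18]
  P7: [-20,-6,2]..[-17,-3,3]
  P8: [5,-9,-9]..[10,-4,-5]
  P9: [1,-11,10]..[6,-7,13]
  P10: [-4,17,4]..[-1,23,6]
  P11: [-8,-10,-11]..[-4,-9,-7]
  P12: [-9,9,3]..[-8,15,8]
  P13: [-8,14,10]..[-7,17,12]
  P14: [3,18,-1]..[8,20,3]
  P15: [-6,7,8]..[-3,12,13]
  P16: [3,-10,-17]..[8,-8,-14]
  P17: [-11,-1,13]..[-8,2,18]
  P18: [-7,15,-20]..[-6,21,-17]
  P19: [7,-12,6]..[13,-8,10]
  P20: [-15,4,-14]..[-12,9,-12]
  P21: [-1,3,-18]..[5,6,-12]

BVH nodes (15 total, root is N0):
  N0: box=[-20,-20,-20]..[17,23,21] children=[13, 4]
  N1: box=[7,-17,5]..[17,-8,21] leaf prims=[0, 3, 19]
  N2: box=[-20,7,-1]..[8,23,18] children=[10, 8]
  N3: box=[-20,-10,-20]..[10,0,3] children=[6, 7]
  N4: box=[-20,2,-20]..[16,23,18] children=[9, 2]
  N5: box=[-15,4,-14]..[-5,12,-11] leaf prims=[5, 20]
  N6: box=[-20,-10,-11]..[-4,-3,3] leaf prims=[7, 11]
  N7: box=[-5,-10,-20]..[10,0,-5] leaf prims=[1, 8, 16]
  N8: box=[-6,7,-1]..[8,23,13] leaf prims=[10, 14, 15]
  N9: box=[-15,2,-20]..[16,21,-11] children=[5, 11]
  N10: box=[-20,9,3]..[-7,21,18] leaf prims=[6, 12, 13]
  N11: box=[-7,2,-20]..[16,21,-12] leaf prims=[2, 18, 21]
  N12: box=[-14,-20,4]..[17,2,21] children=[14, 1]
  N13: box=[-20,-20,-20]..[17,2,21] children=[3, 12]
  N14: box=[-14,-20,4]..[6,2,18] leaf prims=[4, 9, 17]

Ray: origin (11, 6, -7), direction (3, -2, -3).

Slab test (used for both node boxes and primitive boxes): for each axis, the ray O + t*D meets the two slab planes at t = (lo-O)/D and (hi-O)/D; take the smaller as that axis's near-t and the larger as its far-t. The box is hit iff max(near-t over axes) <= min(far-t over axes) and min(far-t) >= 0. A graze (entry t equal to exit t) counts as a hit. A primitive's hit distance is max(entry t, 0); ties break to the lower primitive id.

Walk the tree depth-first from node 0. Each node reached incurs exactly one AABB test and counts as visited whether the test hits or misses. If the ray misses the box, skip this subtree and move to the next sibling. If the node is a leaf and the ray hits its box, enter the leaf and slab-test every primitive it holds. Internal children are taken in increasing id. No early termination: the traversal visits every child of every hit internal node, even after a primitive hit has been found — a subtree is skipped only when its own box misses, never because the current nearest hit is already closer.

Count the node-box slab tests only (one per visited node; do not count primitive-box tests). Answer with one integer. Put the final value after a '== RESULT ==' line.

Walk:
N0 x:[-31/3,2] y:[-17/2,13] z:[-28/3,13/3] -> hit [-17/2,2], descend [4, 13]
  N4 x:[-31/3,5/3] y:[-17/2,2] z:[-25/3,13/3] -> hit [-25/3,5/3], descend [2, 9]
    N2 x:[-31/3,-1] y:[-17/2,-1/2] z:[-25/3,-2] -> miss, prune
    N9 x:[-26/3,5/3] y:[-15/2,2] z:[4/3,13/3] -> hit [4/3,5/3], descend [5, 11]
      N5 x:[-26/3,-16/3] y:[-3,1] z:[4/3,7/3] -> miss, prune
      N11 x:[-6,5/3] y:[-15/2,2] z:[5/3,13/3] -> hit [5/3,5/3] leaf, test {P2@t=5/3, P18(miss), P21(miss)}
  N13 x:[-31/3,2] y:[2,13] z:[-28/3,13/3] -> hit [2,2], descend [3, 12]
    N3 x:[-31/3,-1/3] y:[3,8] z:[-10/3,13/3] -> miss, prune
    N12 x:[-25/3,2] y:[2,13] z:[-28/3,-11/3] -> miss, prune

9 AABB tests over nodes [0, 4, 2, 9, 5, 11, 13, 3, 12]; 1 leaf entered; closest P2.

== RESULT ==
9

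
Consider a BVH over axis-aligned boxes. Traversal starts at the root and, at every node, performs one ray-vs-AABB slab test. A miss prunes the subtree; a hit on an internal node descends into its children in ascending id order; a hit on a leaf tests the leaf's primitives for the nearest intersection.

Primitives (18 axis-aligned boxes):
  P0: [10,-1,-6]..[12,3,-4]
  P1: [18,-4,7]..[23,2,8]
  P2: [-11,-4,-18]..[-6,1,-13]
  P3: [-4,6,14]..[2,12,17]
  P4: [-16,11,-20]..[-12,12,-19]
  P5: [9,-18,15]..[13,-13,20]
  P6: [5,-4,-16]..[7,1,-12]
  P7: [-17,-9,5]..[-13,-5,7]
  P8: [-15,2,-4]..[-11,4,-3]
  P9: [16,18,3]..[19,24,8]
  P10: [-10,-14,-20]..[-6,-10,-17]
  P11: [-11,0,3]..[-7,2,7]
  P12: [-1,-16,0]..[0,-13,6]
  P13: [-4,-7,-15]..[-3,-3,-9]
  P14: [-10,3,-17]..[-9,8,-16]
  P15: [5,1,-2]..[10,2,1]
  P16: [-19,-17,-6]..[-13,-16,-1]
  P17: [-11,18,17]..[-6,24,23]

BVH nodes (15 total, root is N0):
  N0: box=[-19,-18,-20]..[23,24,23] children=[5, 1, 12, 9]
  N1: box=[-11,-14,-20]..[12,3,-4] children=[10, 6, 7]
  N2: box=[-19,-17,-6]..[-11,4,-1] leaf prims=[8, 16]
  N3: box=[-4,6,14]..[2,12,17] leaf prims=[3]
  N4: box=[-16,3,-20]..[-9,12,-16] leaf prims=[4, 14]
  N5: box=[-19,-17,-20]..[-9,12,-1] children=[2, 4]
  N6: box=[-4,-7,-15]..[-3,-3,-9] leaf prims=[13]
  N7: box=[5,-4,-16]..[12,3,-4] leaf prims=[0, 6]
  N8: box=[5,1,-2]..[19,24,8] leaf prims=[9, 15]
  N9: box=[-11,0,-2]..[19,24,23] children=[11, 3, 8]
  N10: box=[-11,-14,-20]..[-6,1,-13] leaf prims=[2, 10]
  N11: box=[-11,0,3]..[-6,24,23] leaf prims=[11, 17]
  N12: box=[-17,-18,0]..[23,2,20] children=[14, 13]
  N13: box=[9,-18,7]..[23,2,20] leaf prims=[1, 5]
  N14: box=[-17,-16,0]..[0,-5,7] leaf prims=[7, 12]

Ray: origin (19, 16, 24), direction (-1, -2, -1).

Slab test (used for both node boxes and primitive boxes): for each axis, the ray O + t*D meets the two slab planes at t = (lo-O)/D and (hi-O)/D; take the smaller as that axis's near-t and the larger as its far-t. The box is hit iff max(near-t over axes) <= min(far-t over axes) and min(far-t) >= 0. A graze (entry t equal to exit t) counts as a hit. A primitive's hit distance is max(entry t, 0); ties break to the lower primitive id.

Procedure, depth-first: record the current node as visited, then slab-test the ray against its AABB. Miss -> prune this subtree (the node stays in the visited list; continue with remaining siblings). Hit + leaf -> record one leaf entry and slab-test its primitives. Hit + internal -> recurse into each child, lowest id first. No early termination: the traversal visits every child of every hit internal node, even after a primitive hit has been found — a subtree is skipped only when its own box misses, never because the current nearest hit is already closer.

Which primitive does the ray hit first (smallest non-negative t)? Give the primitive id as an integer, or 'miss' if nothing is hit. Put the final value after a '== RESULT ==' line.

Trace the traversal:
N0 x:[-4,38] y:[-4,17] z:[1,44] -> hit [1,17], descend [1, 5, 9, 12]
  N1 x:[7,30] y:[13/2,15] z:[28,44] -> miss, prune
  N5 x:[28,38] y:[2,33/2] z:[25,44] -> miss, prune
  N9 x:[0,30] y:[-4,8] z:[1,26] -> hit [1,8], descend [3, 8, 11]
    N3 x:[17,23] y:[2,5] z:[7,10] -> miss, prune
    N8 x:[0,14] y:[-4,15/2] z:[16,26] -> miss, prune
    N11 x:[25,30] y:[-4,8] z:[1,21] -> miss, prune
  N12 x:[-4,36] y:[7,17] z:[4,24] -> hit [7,17], descend [13, 14]
    N13 x:[-4,10] y:[7,17] z:[4,17] -> hit [7,10] leaf, test {P1(miss), P5(miss)}
    N14 x:[19,36] y:[21/2,16] z:[17,24] -> miss, prune

10 AABB tests over nodes [0, 1, 5, 9, 3, 8, 11, 12, 13, 14]; 1 leaf entered; closest miss.

== RESULT ==
miss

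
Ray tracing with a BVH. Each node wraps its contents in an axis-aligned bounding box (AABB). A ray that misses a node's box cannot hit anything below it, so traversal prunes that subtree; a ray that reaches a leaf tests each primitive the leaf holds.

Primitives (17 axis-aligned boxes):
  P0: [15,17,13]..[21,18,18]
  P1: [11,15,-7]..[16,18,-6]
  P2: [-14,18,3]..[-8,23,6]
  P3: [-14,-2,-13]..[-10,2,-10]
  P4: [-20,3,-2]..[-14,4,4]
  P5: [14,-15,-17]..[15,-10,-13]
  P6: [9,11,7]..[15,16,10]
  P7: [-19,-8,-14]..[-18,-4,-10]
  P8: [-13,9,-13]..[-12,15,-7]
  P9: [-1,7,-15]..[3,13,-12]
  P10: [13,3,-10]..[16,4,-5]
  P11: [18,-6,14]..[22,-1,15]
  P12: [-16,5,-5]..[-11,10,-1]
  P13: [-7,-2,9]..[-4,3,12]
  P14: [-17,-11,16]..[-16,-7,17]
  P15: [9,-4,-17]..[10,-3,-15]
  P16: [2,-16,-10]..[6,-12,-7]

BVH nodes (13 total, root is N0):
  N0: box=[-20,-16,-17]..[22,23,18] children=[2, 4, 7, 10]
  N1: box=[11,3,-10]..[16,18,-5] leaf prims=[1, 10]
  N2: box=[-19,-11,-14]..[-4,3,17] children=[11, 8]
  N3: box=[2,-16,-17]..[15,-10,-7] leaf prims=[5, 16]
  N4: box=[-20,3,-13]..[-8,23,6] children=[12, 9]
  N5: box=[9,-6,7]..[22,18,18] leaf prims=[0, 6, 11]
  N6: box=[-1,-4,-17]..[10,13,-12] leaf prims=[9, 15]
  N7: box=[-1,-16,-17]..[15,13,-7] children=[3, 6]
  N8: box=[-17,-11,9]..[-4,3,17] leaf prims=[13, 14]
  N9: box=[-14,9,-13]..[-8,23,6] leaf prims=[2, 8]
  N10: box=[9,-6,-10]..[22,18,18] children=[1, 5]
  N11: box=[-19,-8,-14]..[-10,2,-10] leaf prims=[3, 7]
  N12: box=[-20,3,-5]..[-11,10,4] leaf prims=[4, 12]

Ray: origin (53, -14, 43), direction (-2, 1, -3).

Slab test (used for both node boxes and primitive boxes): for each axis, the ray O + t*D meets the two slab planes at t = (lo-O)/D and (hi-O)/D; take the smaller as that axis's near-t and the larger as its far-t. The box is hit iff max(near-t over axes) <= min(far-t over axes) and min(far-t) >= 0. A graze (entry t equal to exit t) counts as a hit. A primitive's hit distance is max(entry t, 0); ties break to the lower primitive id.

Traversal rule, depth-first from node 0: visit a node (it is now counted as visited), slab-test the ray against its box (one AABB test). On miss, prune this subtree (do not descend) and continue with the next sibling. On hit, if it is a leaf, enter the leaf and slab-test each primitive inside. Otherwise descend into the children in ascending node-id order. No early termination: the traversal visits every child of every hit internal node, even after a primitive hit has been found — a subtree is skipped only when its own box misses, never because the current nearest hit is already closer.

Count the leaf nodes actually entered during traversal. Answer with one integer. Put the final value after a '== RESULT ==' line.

Walk:
N0 x:[31/2,73/2] y:[-2,37] z:[25/3,20] -> hit [31/2,20], descend [2, 4, 7, 10]
  N2 x:[57/2,36] y:[3,17] z:[26/3,19] -> miss, prune
  N4 x:[61/2,73/2] y:[17,37] z:[37/3,56/3] -> miss, prune
  N7 x:[19,27] y:[-2,27] z:[50/3,20] -> hit [19,20], descend [3, 6]
    N3 x:[19,51/2] y:[-2,4] z:[50/3,20] -> miss, prune
    N6 x:[43/2,27] y:[10,27] z:[55/3,20] -> miss, prune
  N10 x:[31/2,22] y:[8,32] z:[25/3,53/3] -> hit [31/2,53/3], descend [1, 5]
    N1 x:[37/2,21] y:[17,32] z:[16,53/3] -> miss, prune
    N5 x:[31/2,22] y:[8,32] z:[25/3,12] -> miss, prune

9 AABB tests over nodes [0, 2, 4, 7, 3, 6, 10, 1, 5]; 0 leaves entered; closest miss.

== RESULT ==
0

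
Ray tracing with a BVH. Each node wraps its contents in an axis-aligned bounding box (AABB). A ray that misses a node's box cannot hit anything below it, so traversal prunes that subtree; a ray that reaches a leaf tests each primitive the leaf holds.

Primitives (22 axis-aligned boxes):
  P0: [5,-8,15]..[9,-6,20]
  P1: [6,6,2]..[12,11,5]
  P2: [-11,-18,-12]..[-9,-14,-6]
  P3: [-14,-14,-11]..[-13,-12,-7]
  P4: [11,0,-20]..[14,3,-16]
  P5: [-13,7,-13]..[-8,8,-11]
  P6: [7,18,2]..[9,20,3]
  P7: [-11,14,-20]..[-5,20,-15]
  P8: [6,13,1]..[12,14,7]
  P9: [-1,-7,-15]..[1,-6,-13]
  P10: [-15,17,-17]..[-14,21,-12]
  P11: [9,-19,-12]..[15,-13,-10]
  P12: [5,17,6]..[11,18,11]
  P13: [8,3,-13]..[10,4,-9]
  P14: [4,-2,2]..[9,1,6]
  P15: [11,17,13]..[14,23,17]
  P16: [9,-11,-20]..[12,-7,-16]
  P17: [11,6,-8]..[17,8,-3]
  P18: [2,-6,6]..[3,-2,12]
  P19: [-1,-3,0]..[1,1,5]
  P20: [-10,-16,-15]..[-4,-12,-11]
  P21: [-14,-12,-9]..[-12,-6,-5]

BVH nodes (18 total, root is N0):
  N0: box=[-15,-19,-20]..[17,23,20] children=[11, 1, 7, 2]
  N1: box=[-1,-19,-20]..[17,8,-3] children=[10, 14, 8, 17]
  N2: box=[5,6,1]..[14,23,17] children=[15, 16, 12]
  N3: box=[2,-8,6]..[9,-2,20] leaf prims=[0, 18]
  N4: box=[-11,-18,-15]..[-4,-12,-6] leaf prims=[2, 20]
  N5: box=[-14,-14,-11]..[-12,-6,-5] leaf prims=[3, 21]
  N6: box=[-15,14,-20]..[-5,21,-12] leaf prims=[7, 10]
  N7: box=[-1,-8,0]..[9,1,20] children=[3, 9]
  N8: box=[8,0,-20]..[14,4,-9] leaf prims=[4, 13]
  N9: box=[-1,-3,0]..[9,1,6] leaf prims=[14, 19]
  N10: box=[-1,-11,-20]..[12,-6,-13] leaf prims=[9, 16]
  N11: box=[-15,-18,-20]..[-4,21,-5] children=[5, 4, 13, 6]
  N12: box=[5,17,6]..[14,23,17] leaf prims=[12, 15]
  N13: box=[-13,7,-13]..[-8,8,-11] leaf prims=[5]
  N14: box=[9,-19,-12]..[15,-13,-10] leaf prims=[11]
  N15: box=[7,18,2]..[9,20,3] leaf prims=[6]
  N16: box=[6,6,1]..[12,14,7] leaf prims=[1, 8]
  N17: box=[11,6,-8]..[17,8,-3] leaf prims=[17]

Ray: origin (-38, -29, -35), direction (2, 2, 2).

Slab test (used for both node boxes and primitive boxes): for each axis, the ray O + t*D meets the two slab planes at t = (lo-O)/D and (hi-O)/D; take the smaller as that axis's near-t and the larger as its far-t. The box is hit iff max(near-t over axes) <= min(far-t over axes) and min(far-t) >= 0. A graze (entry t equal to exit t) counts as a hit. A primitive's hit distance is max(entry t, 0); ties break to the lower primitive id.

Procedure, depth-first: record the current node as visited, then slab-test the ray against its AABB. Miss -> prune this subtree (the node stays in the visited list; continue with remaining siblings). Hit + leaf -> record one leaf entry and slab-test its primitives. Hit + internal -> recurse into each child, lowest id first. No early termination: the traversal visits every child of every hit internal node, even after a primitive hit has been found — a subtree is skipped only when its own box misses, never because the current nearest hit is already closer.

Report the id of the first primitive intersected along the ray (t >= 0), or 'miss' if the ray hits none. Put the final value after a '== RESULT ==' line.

Walk:
N0 x:[23/2,55/2] y:[5,26] z:[15/2,55/2] -> hit [23/2,26], descend [1, 2, 7, 11]
  N1 x:[37/2,55/2] y:[5,37/2] z:[15/2,16] -> miss, prune
  N2 x:[43/2,26] y:[35/2,26] z:[18,26] -> hit [43/2,26], descend [12, 15, 16]
    N12 x:[43/2,26] y:[23,26] z:[41/2,26] -> hit [23,26] leaf, test {P12@t=23, P15@t=49/2}
    N15 x:[45/2,47/2] y:[47/2,49/2] z:[37/2,19] -> miss, prune
    N16 x:[22,25] y:[35/2,43/2] z:[18,21] -> miss, prune
  N7 x:[37/2,47/2] y:[21/2,15] z:[35/2,55/2] -> miss, prune
  N11 x:[23/2,17] y:[11/2,25] z:[15/2,15] -> hit [23/2,15], descend [4, 5, 6, 13]
    N4 x:[27/2,17] y:[11/2,17/2] z:[10,29/2] -> miss, prune
    N5 x:[12,13] y:[15/2,23/2] z:[12,15] -> miss, prune
    N6 x:[23/2,33/2] y:[43/2,25] z:[15/2,23/2] -> miss, prune
    N13 x:[25/2,15] y:[18,37/2] z:[11,12] -> miss, prune

12 AABB tests over nodes [0, 1, 2, 12, 15, 16, 7, 11, 4, 5, 6, 13]; 1 leaf entered; closest P12.

== RESULT ==
12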